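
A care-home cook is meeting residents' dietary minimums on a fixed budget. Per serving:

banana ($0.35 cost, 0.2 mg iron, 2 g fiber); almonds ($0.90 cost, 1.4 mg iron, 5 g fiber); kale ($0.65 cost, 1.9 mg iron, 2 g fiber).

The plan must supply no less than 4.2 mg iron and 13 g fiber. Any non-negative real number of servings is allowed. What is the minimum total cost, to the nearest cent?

An LP optimum is at a vertex; with two nutrient constraints at most two foods are used. Check each candidate.
banana only: max(4.2/0.2, 13/2) = 21 servings → $7.35.
almonds only: max(4.2/1.4, 13/5) = 3 servings → $2.70.
kale only: max(4.2/1.9, 13/2) = 6.5 servings → $4.22.
banana + almonds: intersection lies outside the first quadrant.
banana + kale with both tight: 4.794 servings and 1.706 servings → $2.79.
almonds + kale with both tight: 2.433 servings and 0.4179 servings → $2.46.
Cheapest feasible corner: $2.46.

$2.46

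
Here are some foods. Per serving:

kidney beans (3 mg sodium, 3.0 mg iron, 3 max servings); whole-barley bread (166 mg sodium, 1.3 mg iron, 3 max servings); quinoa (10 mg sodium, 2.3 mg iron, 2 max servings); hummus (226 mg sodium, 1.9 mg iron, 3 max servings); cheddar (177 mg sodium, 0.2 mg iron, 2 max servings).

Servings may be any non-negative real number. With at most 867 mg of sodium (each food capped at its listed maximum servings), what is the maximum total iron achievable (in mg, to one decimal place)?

Iron per mg sodium: kidney beans 1, quinoa 0.23, hummus 0.008407, whole-barley bread 0.007831, cheddar 0.00113.
Take 3 servings of kidney beans: uses 9 mg sodium, +9.0 mg iron (running total 9.0 mg).
Take 2 servings of quinoa: uses 20 mg sodium, +4.6 mg iron (running total 13.6 mg).
Take 3 servings of hummus: uses 678 mg sodium, +5.7 mg iron (running total 19.3 mg).
Take 0.9639 servings of whole-barley bread: uses 160 mg sodium, +1.3 mg iron (running total 20.6 mg).
Filling greedily by iron-per-mg sodium is optimal for one linear limit, giving 20.6 mg.

20.6 mg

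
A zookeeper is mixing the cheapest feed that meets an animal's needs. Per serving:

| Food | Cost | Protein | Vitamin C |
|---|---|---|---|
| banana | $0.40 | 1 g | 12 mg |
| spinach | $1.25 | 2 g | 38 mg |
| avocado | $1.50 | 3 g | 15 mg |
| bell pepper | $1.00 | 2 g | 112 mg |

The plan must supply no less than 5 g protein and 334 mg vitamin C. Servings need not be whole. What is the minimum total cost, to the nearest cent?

An LP optimum is at a vertex; with two nutrient constraints at most two foods are used. Check each candidate.
banana only: max(5/1, 334/12) = 27.83 servings → $11.13.
spinach only: max(5/2, 334/38) = 8.789 servings → $10.99.
avocado only: max(5/3, 334/15) = 22.27 servings → $33.40.
bell pepper only: max(5/2, 334/112) = 2.982 servings → $2.98.
banana + spinach: intersection lies outside the first quadrant.
banana + avocado with both targets exact would need a negative amount; discard.
banana + bell pepper: intersection lies outside the first quadrant.
spinach + avocado with both targets exact would need a negative amount; discard.
spinach + bell pepper with both targets exact would need a negative amount; discard.
avocado + bell pepper with both targets exact would need a negative amount; discard.
The minimum over all feasible corners is $2.98.

$2.98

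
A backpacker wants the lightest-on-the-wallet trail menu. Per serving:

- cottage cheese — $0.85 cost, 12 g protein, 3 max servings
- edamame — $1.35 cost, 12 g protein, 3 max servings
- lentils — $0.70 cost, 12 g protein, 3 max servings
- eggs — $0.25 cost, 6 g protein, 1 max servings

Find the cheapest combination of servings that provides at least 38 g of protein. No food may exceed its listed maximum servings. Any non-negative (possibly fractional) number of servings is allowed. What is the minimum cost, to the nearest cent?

$2.12

Cost per g of protein: eggs $0.0417, lentils $0.0583, cottage cheese $0.0708, edamame $0.1125.
Take 1 serving of eggs: +6.0 g protein for $0.25 (total $0.25, still need 32.0 g).
Take 2.667 servings of lentils: +32.0 g protein for $1.87 (total $2.12, still need 0.0 g).
Filling from the cheapest source first is optimal under one linear minimum: $2.12.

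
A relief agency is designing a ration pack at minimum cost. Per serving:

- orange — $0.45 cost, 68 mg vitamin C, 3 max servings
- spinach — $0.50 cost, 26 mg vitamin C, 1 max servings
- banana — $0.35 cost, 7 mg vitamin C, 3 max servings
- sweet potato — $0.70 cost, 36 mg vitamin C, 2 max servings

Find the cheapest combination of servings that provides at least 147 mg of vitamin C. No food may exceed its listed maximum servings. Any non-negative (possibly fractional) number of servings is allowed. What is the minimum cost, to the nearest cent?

Cost per mg of vitamin C: orange $0.0066, spinach $0.0192, sweet potato $0.0194, banana $0.0500.
Take 2.162 servings of orange: +147.0 mg vitamin C for $0.97 (total $0.97, still need 0.0 mg).
Greedy by cheapest-per-mg is optimal for a single linear constraint, so the minimum cost is $0.97.

$0.97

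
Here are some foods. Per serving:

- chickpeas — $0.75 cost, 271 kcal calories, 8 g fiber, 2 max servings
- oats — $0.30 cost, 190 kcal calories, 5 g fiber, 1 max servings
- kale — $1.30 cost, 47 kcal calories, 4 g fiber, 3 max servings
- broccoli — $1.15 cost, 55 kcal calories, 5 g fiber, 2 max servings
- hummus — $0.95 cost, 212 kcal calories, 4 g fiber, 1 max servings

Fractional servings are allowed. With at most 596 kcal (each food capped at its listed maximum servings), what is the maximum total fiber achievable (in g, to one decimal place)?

Fiber per kcal: broccoli 0.09091, kale 0.08511, chickpeas 0.02952, oats 0.02632, hummus 0.01887.
Take 2 servings of broccoli: uses 110 kcal, +10.0 g fiber (running total 10.0 g).
Take 3 servings of kale: uses 141 kcal, +12.0 g fiber (running total 22.0 g).
Take 1.273 servings of chickpeas: uses 345 kcal, +10.2 g fiber (running total 32.2 g).
Filling greedily by fiber-per-kcal is optimal for one linear limit, giving 32.2 g.

32.2 g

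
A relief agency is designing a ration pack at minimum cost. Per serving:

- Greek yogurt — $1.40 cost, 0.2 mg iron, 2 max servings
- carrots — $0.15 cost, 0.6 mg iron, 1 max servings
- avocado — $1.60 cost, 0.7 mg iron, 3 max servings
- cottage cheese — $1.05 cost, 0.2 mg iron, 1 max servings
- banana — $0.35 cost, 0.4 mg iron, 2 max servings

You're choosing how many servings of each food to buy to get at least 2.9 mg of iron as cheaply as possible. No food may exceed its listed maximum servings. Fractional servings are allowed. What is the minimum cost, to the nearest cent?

$4.28

Cost per mg of iron: carrots $0.2500, banana $0.8750, avocado $2.2857, cottage cheese $5.2500, Greek yogurt $7.0000.
Take 1 serving of carrots: +0.6 mg iron for $0.15 (total $0.15, still need 2.3 mg).
Take 2 servings of banana: +0.8 mg iron for $0.70 (total $0.85, still need 1.5 mg).
Take 2.143 servings of avocado: +1.5 mg iron for $3.43 (total $4.28, still need 0.0 mg).
Filling from the cheapest source first is optimal under one linear minimum: $4.28.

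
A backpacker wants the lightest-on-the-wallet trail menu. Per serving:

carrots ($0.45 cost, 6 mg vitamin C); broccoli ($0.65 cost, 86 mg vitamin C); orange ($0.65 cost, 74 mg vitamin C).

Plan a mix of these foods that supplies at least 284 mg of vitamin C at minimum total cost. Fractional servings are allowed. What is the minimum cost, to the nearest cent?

$2.15

Cost per mg of vitamin C: broccoli $0.0076, orange $0.0088, carrots $0.0750.
With no serving limits, use only broccoli: 284 mg / 86 mg = 3.302 servings × $0.65 = $2.15.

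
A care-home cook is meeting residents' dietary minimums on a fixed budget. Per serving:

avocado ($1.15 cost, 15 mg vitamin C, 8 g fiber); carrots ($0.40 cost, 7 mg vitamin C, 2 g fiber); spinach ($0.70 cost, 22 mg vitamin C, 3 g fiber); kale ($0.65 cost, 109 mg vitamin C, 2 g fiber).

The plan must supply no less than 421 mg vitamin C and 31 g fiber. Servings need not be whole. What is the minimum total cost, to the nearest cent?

$5.71

Check every corner: each single food scaled to meet both minima, and each pair solved so both constraints bind.
avocado only: max(421/15, 31/8) = 28.07 servings → $32.28.
carrots only: max(421/7, 31/2) = 60.14 servings → $24.06.
spinach only: max(421/22, 31/3) = 19.14 servings → $13.40.
kale only: max(421/109, 31/2) = 15.5 servings → $10.07.
avocado + carrots with both targets exact would need a negative amount; discard.
avocado + spinach with both targets exact would need a negative amount; discard.
avocado + kale with both tight: 3.013 servings and 3.448 servings → $5.71.
carrots + spinach: the both-tight solution has a negative serving — not a feasible corner.
carrots + kale with both tight: 12.44 servings and 3.064 servings → $6.97.
spinach + kale with both tight: 8.965 servings and 2.053 servings → $7.61.
The minimum over all feasible corners is $5.71.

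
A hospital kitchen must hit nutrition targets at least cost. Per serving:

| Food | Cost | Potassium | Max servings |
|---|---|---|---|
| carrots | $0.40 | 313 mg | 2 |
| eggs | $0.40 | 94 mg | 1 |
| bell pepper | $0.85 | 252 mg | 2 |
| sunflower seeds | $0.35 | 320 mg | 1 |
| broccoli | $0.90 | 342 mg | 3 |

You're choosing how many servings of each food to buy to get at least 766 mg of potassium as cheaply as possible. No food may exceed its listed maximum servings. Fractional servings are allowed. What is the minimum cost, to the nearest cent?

Cost per mg of potassium: sunflower seeds $0.0011, carrots $0.0013, broccoli $0.0026, bell pepper $0.0034, eggs $0.0043.
Take 1 serving of sunflower seeds: +320.0 mg potassium for $0.35 (total $0.35, still need 446.0 mg).
Take 1.425 servings of carrots: +446.0 mg potassium for $0.57 (total $0.92, still need 0.0 mg).
Greedy by cheapest-per-mg is optimal for a single linear constraint, so the minimum cost is $0.92.

$0.92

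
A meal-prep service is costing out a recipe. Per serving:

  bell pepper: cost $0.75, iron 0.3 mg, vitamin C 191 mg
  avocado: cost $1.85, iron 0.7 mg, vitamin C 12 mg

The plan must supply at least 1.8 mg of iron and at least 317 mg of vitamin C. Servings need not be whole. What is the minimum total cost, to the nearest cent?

$4.50

Compare the cost at each extreme point of the feasible region.
bell pepper only: max(1.8/0.3, 317/191) = 6 servings → $4.50.
avocado only: max(1.8/0.7, 317/12) = 26.42 servings → $48.87.
bell pepper + avocado with both tight: 1.54 servings and 1.912 servings → $4.69.
Cheapest feasible corner: $4.50.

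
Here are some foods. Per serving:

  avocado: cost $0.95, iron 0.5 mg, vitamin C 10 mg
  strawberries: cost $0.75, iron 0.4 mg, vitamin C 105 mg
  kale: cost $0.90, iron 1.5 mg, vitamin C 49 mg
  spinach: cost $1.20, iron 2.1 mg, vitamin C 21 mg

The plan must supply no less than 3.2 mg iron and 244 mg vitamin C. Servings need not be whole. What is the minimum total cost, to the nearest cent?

$2.69

Minimising a linear cost over {iron ≥ 3.2, vitamin C ≥ 244, servings ≥ 0} — the optimum is at a vertex, using one or two foods.
avocado only: max(3.2/0.5, 244/10) = 24.4 servings → $23.18.
strawberries only: max(3.2/0.4, 244/105) = 8 servings → $6.00.
kale only: max(3.2/1.5, 244/49) = 4.98 servings → $4.48.
spinach only: max(3.2/2.1, 244/21) = 11.62 servings → $13.94.
avocado + strawberries with both tight: 4.915 servings and 1.856 servings → $6.06.
avocado + kale with both targets exact would need a negative amount; discard.
avocado + spinach: intersection lies outside the first quadrant.
strawberries + kale with both tight: 1.517 servings and 1.729 servings → $2.69.
strawberries + spinach with both tight: 2.099 servings and 1.124 servings → $2.92.
kale + spinach with both targets exact would need a negative amount; discard.
So the least-cost plan costs $2.69.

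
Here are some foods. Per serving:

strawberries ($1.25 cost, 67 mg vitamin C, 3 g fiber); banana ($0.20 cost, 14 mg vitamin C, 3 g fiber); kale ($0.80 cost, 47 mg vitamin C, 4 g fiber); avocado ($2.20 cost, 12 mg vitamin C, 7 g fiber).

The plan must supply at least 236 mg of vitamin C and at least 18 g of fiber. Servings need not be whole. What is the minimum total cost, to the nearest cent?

$3.37

For a min-cost LP with two ≥-constraints, a basic feasible solution has at most two positive variables.
strawberries only: max(236/67, 18/3) = 6 servings → $7.50.
banana only: max(236/14, 18/3) = 16.86 servings → $3.37.
kale only: max(236/47, 18/4) = 5.021 servings → $4.02.
avocado only: max(236/12, 18/7) = 19.67 servings → $43.27.
strawberries + banana with both tight: 2.868 servings and 3.132 servings → $4.21.
strawberries + kale with both tight: 0.7717 servings and 3.921 servings → $4.10.
strawberries + avocado with both tight: 3.316 servings and 1.15 servings → $6.68.
banana + kale with both targets exact would need a negative amount; discard.
banana + avocado with both targets exact would need a negative amount; discard.
kale + avocado with both targets exact would need a negative amount; discard.
Cheapest feasible corner: $3.37.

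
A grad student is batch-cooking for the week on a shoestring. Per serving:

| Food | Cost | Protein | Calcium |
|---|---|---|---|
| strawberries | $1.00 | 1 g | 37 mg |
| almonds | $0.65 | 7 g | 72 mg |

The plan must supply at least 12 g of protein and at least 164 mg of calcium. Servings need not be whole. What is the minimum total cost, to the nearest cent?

A basic optimal solution has at most two foods positive. Try each food alone and each pair with both targets met exactly.
strawberries only: max(12/1, 164/37) = 12 servings → $12.00.
almonds only: max(12/7, 164/72) = 2.278 servings → $1.48.
strawberries + almonds with both tight: 1.519 servings and 1.497 servings → $2.49.
The minimum over all feasible corners is $1.48.

$1.48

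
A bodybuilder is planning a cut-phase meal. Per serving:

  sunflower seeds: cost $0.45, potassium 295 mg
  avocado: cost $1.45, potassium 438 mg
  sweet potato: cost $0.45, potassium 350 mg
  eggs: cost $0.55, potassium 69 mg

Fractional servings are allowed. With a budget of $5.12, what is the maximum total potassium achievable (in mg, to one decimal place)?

3982.2 mg

Potassium per dollar: sweet potato 777.8, sunflower seeds 655.6, avocado 302.1, eggs 125.5.
With no serving limits, spend the whole cost allowance on sweet potato: $5.12 / $0.45 × 350 mg = 3982.2 mg.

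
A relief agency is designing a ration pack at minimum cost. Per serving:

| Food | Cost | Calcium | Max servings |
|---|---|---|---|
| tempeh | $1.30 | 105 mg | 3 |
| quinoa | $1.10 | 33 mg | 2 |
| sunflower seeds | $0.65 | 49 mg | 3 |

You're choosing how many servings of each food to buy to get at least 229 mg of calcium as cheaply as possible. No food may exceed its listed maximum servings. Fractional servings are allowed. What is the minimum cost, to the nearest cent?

Cost per mg of calcium: tempeh $0.0124, sunflower seeds $0.0133, quinoa $0.0333.
Take 2.181 servings of tempeh: +229.0 mg calcium for $2.84 (total $2.84, still need 0.0 mg).
Greedy by cheapest-per-mg is optimal for a single linear constraint, so the minimum cost is $2.84.

$2.84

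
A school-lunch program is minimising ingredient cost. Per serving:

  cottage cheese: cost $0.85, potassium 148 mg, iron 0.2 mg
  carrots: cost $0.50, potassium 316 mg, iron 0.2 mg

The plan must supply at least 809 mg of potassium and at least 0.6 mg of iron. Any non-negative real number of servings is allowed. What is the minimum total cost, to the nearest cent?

$1.50

Compare the cost at each extreme point of the feasible region.
cottage cheese only: max(809/148, 0.6/0.2) = 5.466 servings → $4.65.
carrots only: max(809/316, 0.6/0.2) = 3 servings → $1.50.
cottage cheese + carrots with both tight: 0.8274 servings and 2.173 servings → $1.79.
So the least-cost plan costs $1.50.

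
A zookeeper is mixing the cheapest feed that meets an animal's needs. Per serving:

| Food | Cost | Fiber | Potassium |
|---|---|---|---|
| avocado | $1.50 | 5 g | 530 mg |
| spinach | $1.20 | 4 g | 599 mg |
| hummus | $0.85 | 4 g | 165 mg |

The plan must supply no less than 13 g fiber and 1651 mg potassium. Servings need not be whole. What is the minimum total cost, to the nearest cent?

$3.66

This is a tiny linear program; its minimum lies at a vertex of the feasible set. List the vertices and price them.
avocado only: max(13/5, 1651/530) = 3.115 servings → $4.67.
spinach only: max(13/4, 1651/599) = 3.25 servings → $3.90.
hummus only: max(13/4, 1651/165) = 10.01 servings → $8.51.
avocado + spinach with both tight: 1.352 servings and 1.56 servings → $3.90.
avocado + hummus: intersection lies outside the first quadrant.
spinach + hummus with both tight: 2.569 servings and 0.6815 servings → $3.66.
The minimum over all feasible corners is $3.66.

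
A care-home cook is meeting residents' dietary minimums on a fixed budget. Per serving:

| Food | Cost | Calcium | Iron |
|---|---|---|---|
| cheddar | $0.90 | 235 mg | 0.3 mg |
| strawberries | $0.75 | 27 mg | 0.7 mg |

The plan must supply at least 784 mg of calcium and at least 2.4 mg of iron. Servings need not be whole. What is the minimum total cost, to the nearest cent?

$4.36

For a min-cost LP with two ≥-constraints, a basic feasible solution has at most two positive variables.
cheddar only: max(784/235, 2.4/0.3) = 8 servings → $7.20.
strawberries only: max(784/27, 2.4/0.7) = 29.04 servings → $21.78.
cheddar + strawberries with both tight: 3.095 servings and 2.102 servings → $4.36.
Cheapest feasible corner: $4.36.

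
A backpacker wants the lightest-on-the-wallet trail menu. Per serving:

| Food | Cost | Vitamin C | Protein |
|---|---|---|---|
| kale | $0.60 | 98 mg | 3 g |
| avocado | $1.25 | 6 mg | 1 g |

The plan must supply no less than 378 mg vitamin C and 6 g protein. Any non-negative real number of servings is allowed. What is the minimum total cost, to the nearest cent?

The cheapest plan sits at a corner of the feasible region — with two constraints it uses at most two foods.
kale only: max(378/98, 6/3) = 3.857 servings → $2.31.
avocado only: max(378/6, 6/1) = 63 servings → $78.75.
kale + avocado: the both-tight solution has a negative serving — not a feasible corner.
The minimum over all feasible corners is $2.31.

$2.31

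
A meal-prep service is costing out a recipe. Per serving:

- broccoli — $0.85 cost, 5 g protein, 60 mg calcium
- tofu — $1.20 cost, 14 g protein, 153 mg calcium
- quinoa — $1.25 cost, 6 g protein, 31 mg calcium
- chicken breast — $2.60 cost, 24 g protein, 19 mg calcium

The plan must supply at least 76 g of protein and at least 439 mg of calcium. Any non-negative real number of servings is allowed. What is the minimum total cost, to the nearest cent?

Two binding constraints pin down two serving amounts, so the optimal mix uses at most two foods. The candidates are each food alone (scaled to the tighter of protein/calcium) and each pair with both constraints tight.
broccoli only: max(76/5, 439/60) = 15.2 servings → $12.92.
tofu only: max(76/14, 439/153) = 5.429 servings → $6.51.
quinoa only: max(76/6, 439/31) = 14.16 servings → $17.70.
chicken breast only: max(76/24, 439/19) = 23.11 servings → $60.07.
broccoli + tofu: intersection lies outside the first quadrant.
broccoli + quinoa with both tight: 1.356 servings and 11.54 servings → $15.57.
broccoli + chicken breast with both tight: 6.76 servings and 1.758 servings → $10.32.
tofu + quinoa with both tight: 0.5744 servings and 11.33 servings → $14.85.
tofu + chicken breast with both tight: 2.669 servings and 1.61 servings → $7.39.
quinoa + chicken breast: intersection lies outside the first quadrant.
So the least-cost plan costs $6.51.

$6.51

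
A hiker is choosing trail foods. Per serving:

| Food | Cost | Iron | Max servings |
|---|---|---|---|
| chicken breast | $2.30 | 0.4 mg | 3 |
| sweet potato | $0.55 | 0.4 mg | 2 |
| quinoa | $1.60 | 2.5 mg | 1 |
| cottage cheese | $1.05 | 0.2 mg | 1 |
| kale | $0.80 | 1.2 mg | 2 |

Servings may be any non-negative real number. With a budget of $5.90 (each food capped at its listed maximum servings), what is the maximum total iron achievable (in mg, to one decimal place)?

6.0 mg

Iron per dollar: quinoa 1.562, kale 1.5, sweet potato 0.7273, cottage cheese 0.1905, chicken breast 0.1739.
Take 1 serving of quinoa: spends $1.60, +2.5 mg iron (running total 2.5 mg).
Take 2 servings of kale: spends $1.60, +2.4 mg iron (running total 4.9 mg).
Take 2 servings of sweet potato: spends $1.10, +0.8 mg iron (running total 5.7 mg).
Take 1 serving of cottage cheese: spends $1.05, +0.2 mg iron (running total 5.9 mg).
Take 0.2391 servings of chicken breast: spends $0.55, +0.1 mg iron (running total 6.0 mg).
Filling greedily by iron-per-dollar is optimal for one linear limit, giving 6.0 mg.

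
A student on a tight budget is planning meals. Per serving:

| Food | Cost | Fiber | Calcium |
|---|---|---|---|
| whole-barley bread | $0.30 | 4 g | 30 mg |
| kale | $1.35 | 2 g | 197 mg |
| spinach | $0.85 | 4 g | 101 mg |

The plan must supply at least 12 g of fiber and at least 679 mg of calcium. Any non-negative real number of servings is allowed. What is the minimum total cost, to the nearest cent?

$4.78

For a min-cost LP with two ≥-constraints, a basic feasible solution has at most two positive variables.
whole-barley bread only: max(12/4, 679/30) = 22.63 servings → $6.79.
kale only: max(12/2, 679/197) = 6 servings → $8.10.
spinach only: max(12/4, 679/101) = 6.723 servings → $5.71.
whole-barley bread + kale with both tight: 1.382 servings and 3.236 servings → $4.78.
whole-barley bread + spinach: the both-tight solution has a negative serving — not a feasible corner.
kale + spinach with both tight: 2.567 servings and 1.717 servings → $4.92.
Cheapest feasible corner: $4.78.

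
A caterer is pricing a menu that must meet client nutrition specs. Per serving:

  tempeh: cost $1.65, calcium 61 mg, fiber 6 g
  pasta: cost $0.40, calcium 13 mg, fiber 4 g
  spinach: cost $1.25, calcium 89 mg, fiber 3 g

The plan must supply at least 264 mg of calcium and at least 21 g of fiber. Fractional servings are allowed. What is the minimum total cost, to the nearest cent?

tempeh only: max(264/61, 21/6) = 4.328 servings → $7.14.
pasta only: max(264/13, 21/4) = 20.31 servings → $8.12.
spinach only: max(264/89, 21/3) = 7 servings → $8.75.
tempeh + pasta: intersection lies outside the first quadrant.
tempeh + spinach with both tight: 3.068 servings and 0.8632 servings → $6.14.
pasta + spinach with both tight: 3.397 servings and 2.47 servings → $4.45.
The minimum over all feasible corners is $4.45.

$4.45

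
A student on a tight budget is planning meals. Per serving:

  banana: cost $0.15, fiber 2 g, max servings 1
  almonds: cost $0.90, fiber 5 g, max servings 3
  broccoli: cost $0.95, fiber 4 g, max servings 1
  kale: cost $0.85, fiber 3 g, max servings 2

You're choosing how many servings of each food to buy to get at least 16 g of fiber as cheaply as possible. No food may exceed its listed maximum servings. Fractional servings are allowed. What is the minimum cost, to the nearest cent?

$2.67

Cost per g of fiber: banana $0.0750, almonds $0.1800, broccoli $0.2375, kale $0.2833.
Take 1 serving of banana: +2.0 g fiber for $0.15 (total $0.15, still need 14.0 g).
Take 2.8 servings of almonds: +14.0 g fiber for $2.52 (total $2.67, still need 0.0 g).
Greedy by cheapest-per-g is optimal for a single linear constraint, so the minimum cost is $2.67.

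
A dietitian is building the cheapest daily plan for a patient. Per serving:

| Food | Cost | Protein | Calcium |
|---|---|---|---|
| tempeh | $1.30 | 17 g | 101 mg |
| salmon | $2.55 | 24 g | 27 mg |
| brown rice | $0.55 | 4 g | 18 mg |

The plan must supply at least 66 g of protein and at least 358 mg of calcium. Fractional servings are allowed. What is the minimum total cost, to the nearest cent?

tempeh only: max(66/17, 358/101) = 3.882 servings → $5.05.
salmon only: max(66/24, 358/27) = 13.26 servings → $33.81.
brown rice only: max(66/4, 358/18) = 19.89 servings → $10.94.
tempeh + salmon with both tight: 3.466 servings and 0.2952 servings → $5.26.
tempeh + brown rice with both tight: 2.49 servings and 5.918 servings → $6.49.
salmon + brown rice: intersection lies outside the first quadrant.
Cheapest feasible corner: $5.05.

$5.05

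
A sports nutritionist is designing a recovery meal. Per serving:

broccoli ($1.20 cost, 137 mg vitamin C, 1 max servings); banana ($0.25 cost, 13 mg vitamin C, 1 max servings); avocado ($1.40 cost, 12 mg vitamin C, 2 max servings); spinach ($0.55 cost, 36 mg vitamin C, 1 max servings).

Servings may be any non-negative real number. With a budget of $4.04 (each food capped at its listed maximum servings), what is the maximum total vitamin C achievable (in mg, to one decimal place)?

Vitamin C per dollar: broccoli 114.2, spinach 65.45, banana 52, avocado 8.571.
Take 1 serving of broccoli: spends $1.20, +137.0 mg vitamin C (running total 137.0 mg).
Take 1 serving of spinach: spends $0.55, +36.0 mg vitamin C (running total 173.0 mg).
Take 1 serving of banana: spends $0.25, +13.0 mg vitamin C (running total 186.0 mg).
Take 1.457 servings of avocado: spends $2.04, +17.5 mg vitamin C (running total 203.5 mg).
Greedy by best ratio exhausts the cost allowance optimally: 203.5 mg.

203.5 mg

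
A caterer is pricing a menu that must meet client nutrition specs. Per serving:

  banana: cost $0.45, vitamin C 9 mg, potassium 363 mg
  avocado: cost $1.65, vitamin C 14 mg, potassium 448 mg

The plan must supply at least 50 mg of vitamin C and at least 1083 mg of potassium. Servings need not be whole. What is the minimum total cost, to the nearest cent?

An LP optimum is at a vertex; with two nutrient constraints at most two foods are used. Check each candidate.
banana only: max(50/9, 1083/363) = 5.556 servings → $2.50.
avocado only: max(50/14, 1083/448) = 3.571 servings → $5.89.
banana + avocado: the both-tight solution has a negative serving — not a feasible corner.
The minimum over all feasible corners is $2.50.

$2.50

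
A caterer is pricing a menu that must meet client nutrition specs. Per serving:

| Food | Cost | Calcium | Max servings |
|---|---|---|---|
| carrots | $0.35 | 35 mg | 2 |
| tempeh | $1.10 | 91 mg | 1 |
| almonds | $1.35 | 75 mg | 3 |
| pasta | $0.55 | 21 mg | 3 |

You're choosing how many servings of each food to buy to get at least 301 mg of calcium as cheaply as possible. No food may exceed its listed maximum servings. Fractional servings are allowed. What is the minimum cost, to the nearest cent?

Cost per mg of calcium: carrots $0.0100, tempeh $0.0121, almonds $0.0180, pasta $0.0262.
Take 2 servings of carrots: +70.0 mg calcium for $0.70 (total $0.70, still need 231.0 mg).
Take 1 serving of tempeh: +91.0 mg calcium for $1.10 (total $1.80, still need 140.0 mg).
Take 1.867 servings of almonds: +140.0 mg calcium for $2.52 (total $4.32, still need 0.0 mg).
Greedy by cheapest-per-mg is optimal for a single linear constraint, so the minimum cost is $4.32.

$4.32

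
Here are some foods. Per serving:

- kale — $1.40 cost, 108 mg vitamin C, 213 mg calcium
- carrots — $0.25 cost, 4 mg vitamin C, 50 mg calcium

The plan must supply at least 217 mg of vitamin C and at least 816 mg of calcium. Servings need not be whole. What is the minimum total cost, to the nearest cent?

An LP optimum is at a vertex; with two nutrient constraints at most two foods are used. Check each candidate.
kale only: max(217/108, 816/213) = 3.831 servings → $5.36.
carrots only: max(217/4, 816/50) = 54.25 servings → $13.56.
kale + carrots with both tight: 1.668 servings and 9.214 servings → $4.64.
Cheapest feasible corner: $4.64.

$4.64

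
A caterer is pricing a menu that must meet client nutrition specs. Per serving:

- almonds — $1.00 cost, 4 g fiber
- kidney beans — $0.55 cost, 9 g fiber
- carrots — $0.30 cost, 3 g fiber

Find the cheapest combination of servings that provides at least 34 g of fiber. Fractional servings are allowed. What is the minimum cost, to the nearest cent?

$2.08

Cost per g of fiber: kidney beans $0.0611, carrots $0.1000, almonds $0.2500.
With no serving limits, use only kidney beans: 34 g / 9 g = 3.778 servings × $0.55 = $2.08.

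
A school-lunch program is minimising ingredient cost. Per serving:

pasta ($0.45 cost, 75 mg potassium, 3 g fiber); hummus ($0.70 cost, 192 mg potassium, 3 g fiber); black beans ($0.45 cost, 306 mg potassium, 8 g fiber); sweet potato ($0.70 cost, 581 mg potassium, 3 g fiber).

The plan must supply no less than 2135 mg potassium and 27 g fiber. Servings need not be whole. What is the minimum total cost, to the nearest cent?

With two linear requirements the optimum uses one or two foods; enumerate the corners.
pasta only: max(2135/75, 27/3) = 28.47 servings → $12.81.
hummus only: max(2135/192, 27/3) = 11.12 servings → $7.78.
black beans only: max(2135/306, 27/8) = 6.977 servings → $3.14.
sweet potato only: max(2135/581, 27/3) = 9 servings → $6.30.
pasta + hummus: the both-tight solution has a negative serving — not a feasible corner.
pasta + black beans: the both-tight solution has a negative serving — not a feasible corner.
pasta + sweet potato with both tight: 6.115 servings and 2.885 servings → $4.77.
hummus + black beans with both targets exact would need a negative amount; discard.
hummus + sweet potato with both tight: 7.954 servings and 1.046 servings → $6.30.
black beans + sweet potato with both tight: 2.488 servings and 2.364 servings → $2.77.
So the least-cost plan costs $2.77.

$2.77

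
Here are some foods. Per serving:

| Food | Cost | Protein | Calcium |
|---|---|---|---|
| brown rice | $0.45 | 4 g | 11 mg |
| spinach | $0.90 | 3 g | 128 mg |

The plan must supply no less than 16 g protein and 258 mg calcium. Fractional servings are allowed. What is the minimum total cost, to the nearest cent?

$2.81

With two linear requirements the optimum uses one or two foods; enumerate the corners.
brown rice only: max(16/4, 258/11) = 23.45 servings → $10.55.
spinach only: max(16/3, 258/128) = 5.333 servings → $4.80.
brown rice + spinach with both tight: 2.66 servings and 1.787 servings → $2.81.
So the least-cost plan costs $2.81.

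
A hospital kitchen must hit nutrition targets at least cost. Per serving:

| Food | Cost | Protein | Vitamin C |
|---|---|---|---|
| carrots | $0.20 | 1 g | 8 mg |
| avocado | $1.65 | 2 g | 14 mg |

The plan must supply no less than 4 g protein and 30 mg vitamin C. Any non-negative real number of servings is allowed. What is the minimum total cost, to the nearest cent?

Two binding constraints pin down two serving amounts, so the optimal mix uses at most two foods. The candidates are each food alone (scaled to the tighter of protein/vitamin C) and each pair with both constraints tight.
carrots only: max(4/1, 30/8) = 4 servings → $0.80.
avocado only: max(4/2, 30/14) = 2.143 servings → $3.54.
carrots + avocado with both tight: 2 servings and 1 serving → $2.05.
So the least-cost plan costs $0.80.

$0.80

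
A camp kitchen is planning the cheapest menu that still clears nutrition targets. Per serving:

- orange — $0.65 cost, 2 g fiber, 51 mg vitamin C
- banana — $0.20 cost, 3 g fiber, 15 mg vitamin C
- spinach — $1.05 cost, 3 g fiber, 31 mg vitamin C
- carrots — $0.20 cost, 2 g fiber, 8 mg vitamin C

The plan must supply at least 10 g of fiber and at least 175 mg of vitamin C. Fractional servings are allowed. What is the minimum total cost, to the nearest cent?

$2.24

Two binding constraints pin down two serving amounts, so the optimal mix uses at most two foods. The candidates are each food alone (scaled to the tighter of fiber/vitamin C) and each pair with both constraints tight.
orange only: max(10/2, 175/51) = 5 servings → $3.25.
banana only: max(10/3, 175/15) = 11.67 servings → $2.33.
spinach only: max(10/3, 175/31) = 5.645 servings → $5.93.
carrots only: max(10/2, 175/8) = 21.88 servings → $4.38.
orange + banana with both tight: 3.049 servings and 1.301 servings → $2.24.
orange + spinach with both tight: 2.363 servings and 1.758 servings → $3.38.
orange + carrots with both tight: 3.14 servings and 1.86 servings → $2.41.
banana + spinach: the both-tight solution has a negative serving — not a feasible corner.
banana + carrots: intersection lies outside the first quadrant.
spinach + carrots: the both-tight solution has a negative serving — not a feasible corner.
So the least-cost plan costs $2.24.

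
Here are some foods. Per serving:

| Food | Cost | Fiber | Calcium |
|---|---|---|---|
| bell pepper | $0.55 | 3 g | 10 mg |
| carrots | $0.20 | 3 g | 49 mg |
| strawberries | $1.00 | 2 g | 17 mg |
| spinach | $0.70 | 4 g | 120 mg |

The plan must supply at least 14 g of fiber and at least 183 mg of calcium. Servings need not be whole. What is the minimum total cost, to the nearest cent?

An LP optimum is at a vertex; with two nutrient constraints at most two foods are used. Check each candidate.
bell pepper only: max(14/3, 183/10) = 18.3 servings → $10.06.
carrots only: max(14/3, 183/49) = 4.667 servings → $0.93.
strawberries only: max(14/2, 183/17) = 10.76 servings → $10.76.
spinach only: max(14/4, 183/120) = 3.5 servings → $2.45.
bell pepper + carrots with both tight: 1.171 servings and 3.496 servings → $1.34.
bell pepper + strawberries with both targets exact would need a negative amount; discard.
bell pepper + spinach with both tight: 2.962 servings and 1.278 servings → $2.52.
carrots + strawberries with both tight: 2.723 servings and 2.915 servings → $3.46.
carrots + spinach with both targets exact would need a negative amount; discard.
strawberries + spinach with both tight: 5.512 servings and 0.7442 servings → $6.03.
Cheapest feasible corner: $0.93.

$0.93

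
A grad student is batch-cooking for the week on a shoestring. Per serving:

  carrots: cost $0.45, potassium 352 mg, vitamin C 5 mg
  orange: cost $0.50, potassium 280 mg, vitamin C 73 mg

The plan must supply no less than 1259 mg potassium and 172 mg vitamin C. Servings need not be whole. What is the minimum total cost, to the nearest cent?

At the optimum either one food covers both requirements or two foods hit both targets exactly; no other combination can be cheaper.
carrots only: max(1259/352, 172/5) = 34.4 servings → $15.48.
orange only: max(1259/280, 172/73) = 4.496 servings → $2.25.
carrots + orange with both tight: 1.801 servings and 2.233 servings → $1.93.
The minimum over all feasible corners is $1.93.

$1.93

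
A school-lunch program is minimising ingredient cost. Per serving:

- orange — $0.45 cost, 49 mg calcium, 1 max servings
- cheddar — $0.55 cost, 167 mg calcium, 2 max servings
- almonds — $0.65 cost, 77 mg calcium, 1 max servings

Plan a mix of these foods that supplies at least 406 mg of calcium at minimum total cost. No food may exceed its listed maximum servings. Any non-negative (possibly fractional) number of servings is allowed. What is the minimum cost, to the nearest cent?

$1.71

Cost per mg of calcium: cheddar $0.0033, almonds $0.0084, orange $0.0092.
Take 2 servings of cheddar: +334.0 mg calcium for $1.10 (total $1.10, still need 72.0 mg).
Take 0.9351 servings of almonds: +72.0 mg calcium for $0.61 (total $1.71, still need 0.0 mg).
Filling from the cheapest source first is optimal under one linear minimum: $1.71.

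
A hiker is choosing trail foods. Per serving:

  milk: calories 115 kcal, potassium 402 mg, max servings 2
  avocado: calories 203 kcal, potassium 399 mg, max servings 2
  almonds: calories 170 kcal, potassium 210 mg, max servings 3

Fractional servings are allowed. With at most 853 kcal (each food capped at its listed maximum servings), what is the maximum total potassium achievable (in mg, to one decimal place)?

1870.1 mg

Potassium per kcal: milk 3.496, avocado 1.966, almonds 1.235.
Take 2 servings of milk: uses 230 kcal, +804.0 mg potassium (running total 804.0 mg).
Take 2 servings of avocado: uses 406 kcal, +798.0 mg potassium (running total 1602.0 mg).
Take 1.276 servings of almonds: uses 217 kcal, +268.1 mg potassium (running total 1870.1 mg).
Filling greedily by potassium-per-kcal is optimal for one linear limit, giving 1870.1 mg.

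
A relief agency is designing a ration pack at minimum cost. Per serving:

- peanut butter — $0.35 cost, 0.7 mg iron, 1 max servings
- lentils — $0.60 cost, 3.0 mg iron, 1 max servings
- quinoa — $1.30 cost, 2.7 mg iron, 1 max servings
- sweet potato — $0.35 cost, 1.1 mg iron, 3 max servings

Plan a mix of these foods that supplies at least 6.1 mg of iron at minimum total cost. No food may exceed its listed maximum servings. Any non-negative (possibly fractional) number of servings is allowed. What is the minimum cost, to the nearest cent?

$1.59

Cost per mg of iron: lentils $0.2000, sweet potato $0.3182, quinoa $0.4815, peanut butter $0.5000.
Take 1 serving of lentils: +3.0 mg iron for $0.60 (total $0.60, still need 3.1 mg).
Take 2.818 servings of sweet potato: +3.1 mg iron for $0.99 (total $1.59, still need 0.0 mg).
Filling from the cheapest source first is optimal under one linear minimum: $1.59.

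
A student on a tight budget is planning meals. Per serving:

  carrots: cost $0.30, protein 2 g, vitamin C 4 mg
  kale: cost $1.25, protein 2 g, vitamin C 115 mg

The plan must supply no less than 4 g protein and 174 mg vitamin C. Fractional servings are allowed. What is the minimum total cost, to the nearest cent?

At the optimum either one food covers both requirements or two foods hit both targets exactly; no other combination can be cheaper.
carrots only: max(4/2, 174/4) = 43.5 servings → $13.05.
kale only: max(4/2, 174/115) = 2 servings → $2.50.
carrots + kale with both tight: 0.5045 servings and 1.495 servings → $2.02.
Cheapest feasible corner: $2.02.

$2.02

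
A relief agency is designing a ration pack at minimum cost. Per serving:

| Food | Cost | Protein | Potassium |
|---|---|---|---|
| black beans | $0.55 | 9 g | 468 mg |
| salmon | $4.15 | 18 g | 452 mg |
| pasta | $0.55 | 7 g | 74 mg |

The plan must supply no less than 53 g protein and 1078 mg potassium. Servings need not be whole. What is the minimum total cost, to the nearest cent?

This is a tiny linear program; its minimum lies at a vertex of the feasible set. List the vertices and price them.
black beans only: max(53/9, 1078/468) = 5.889 servings → $3.24.
salmon only: max(53/18, 1078/452) = 2.944 servings → $12.22.
pasta only: max(53/7, 1078/74) = 14.57 servings → $8.01.
black beans + salmon with both targets exact would need a negative amount; discard.
black beans + pasta with both tight: 1.389 servings and 5.786 servings → $3.95.
salmon + pasta with both tight: 1.978 servings and 2.485 servings → $9.58.
The minimum over all feasible corners is $3.24.

$3.24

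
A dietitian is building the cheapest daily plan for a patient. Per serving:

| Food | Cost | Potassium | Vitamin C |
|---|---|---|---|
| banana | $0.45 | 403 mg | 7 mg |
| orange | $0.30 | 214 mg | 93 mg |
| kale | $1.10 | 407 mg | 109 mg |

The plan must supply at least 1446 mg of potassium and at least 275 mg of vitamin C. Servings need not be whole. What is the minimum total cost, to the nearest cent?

With two linear requirements the optimum uses one or two foods; enumerate the corners.
banana only: max(1446/403, 275/7) = 39.29 servings → $17.68.
orange only: max(1446/214, 275/93) = 6.757 servings → $2.03.
kale only: max(1446/407, 275/109) = 3.553 servings → $3.91.
banana + orange with both tight: 2.102 servings and 2.799 servings → $1.79.
banana + kale with both tight: 1.112 servings and 2.452 servings → $3.20.
orange + kale with both targets exact would need a negative amount; discard.
The minimum over all feasible corners is $1.79.

$1.79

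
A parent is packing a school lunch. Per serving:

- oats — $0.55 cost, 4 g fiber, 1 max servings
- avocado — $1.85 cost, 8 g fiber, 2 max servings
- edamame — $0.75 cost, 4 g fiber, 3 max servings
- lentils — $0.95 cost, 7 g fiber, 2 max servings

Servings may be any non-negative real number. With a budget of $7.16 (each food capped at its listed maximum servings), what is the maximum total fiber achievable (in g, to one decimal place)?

40.6 g

Fiber per dollar: lentils 7.368, oats 7.273, edamame 5.333, avocado 4.324.
Take 2 servings of lentils: spends $1.90, +14.0 g fiber (running total 14.0 g).
Take 1 serving of oats: spends $0.55, +4.0 g fiber (running total 18.0 g).
Take 3 servings of edamame: spends $2.25, +12.0 g fiber (running total 30.0 g).
Take 1.33 servings of avocado: spends $2.46, +10.6 g fiber (running total 40.6 g).
Filling greedily by fiber-per-dollar is optimal for one linear limit, giving 40.6 g.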